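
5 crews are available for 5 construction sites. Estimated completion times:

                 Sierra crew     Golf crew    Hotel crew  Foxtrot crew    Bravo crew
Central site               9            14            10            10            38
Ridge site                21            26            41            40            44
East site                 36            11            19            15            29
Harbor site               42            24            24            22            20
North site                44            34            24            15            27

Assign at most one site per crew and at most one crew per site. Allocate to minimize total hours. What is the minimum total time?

Optimal: Sierra crew→Ridge site (21 hours), Golf crew→East site (11 hours), Hotel crew→Central site (10 hours), Foxtrot crew→North site (15 hours), Bravo crew→Harbor site (20 hours) — total 21+11+10+15+20 = 77 hours.
Column-greedy (each site in turn goes to its cheapest remaining crew) gives 94 hours, worse by 17.
Every other assignment is strictly worse.

Min total: 77 hours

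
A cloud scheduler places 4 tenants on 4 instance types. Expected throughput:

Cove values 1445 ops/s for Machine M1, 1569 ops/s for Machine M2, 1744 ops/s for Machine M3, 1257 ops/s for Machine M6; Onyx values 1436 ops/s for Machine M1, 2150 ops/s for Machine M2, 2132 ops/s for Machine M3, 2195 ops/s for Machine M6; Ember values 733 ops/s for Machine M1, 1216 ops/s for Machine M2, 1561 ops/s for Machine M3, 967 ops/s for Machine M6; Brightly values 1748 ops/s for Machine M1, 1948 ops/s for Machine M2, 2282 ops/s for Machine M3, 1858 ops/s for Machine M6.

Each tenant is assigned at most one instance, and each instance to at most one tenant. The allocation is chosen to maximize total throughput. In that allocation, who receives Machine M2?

Brightly receives Machine M2.

Treat this as an assignment problem: match each tenant to one instance.
Optimal: Cove→Machine M1 (1445 ops/s), Onyx→Machine M6 (2195 ops/s), Ember→Machine M3 (1561 ops/s), Brightly→Machine M2 (1948 ops/s) — total 1445+2195+1561+1948 = 7149 ops/s.
Max-entry greedy (repeatedly take the single best remaining cell) gives 6779 ops/s, worse by 370.
Brightly's own top instance is Machine M3 (2282 ops/s), but forcing Brightly→Machine M3 and reassigning the rest optimally gives only 7138 ops/s — worse by 11.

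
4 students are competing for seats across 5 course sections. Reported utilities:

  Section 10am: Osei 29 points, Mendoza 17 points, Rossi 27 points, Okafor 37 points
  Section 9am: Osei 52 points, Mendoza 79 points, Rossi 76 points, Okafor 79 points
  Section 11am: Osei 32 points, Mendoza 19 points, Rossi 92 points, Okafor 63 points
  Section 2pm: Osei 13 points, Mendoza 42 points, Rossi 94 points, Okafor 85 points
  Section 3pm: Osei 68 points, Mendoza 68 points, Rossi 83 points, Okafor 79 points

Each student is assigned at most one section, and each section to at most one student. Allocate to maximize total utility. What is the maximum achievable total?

Maximum total: 324 points

Optimal: Osei→Section 3pm (68 points), Mendoza→Section 9am (79 points), Rossi→Section 11am (92 points), Okafor→Section 2pm (85 points) — total 68+79+92+85 = 324 points.
Column-greedy (each section in turn goes to its best remaining student) gives 221 points, worse by 103.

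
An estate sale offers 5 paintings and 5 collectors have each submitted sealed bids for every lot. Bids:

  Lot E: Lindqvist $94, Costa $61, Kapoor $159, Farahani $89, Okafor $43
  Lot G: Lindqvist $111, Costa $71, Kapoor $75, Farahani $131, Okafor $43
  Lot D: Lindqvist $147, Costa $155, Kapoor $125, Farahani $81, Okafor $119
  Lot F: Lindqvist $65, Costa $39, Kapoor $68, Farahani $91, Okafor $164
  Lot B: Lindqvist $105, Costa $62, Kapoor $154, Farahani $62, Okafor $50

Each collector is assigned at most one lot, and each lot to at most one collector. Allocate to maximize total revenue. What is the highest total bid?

Maximum total: $714

This is the linear assignment problem.
Optimal: Lindqvist→Lot B ($105), Costa→Lot D ($155), Kapoor→Lot E ($159), Farahani→Lot G ($131), Okafor→Lot F ($164) — total 105+155+159+131+164 = $714.
Row-greedy (each collector in turn takes its best remaining lot) gives $518, worse by 196.
Checked against all permutations: $714 is optimal.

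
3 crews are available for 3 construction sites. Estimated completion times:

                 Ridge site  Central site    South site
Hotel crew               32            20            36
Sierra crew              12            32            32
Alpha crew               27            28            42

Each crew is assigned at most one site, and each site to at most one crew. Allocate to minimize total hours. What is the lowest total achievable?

Min total: 74 hours

Optimal: Hotel crew→Central site (20 hours), Sierra crew→Ridge site (12 hours), Alpha crew→South site (42 hours) — total 20+12+42 = 74 hours.
Next-best assignment: Hotel crew→South site, Sierra crew→Ridge site, Alpha crew→Central site = 76 hours.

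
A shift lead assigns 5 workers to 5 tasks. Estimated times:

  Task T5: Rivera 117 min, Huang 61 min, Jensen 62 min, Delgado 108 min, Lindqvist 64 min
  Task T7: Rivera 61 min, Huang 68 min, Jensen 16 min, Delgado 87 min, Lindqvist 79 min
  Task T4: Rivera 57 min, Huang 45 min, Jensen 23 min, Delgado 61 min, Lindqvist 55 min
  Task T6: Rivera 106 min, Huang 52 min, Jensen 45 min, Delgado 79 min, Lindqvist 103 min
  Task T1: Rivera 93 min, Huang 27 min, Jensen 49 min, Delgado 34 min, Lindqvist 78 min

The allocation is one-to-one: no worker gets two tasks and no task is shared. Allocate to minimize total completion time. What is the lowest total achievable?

Minimum total: 223 min

Treat this as an assignment problem: match each worker to one task.
Optimal: Rivera→Task T4 (57 min), Huang→Task T6 (52 min), Jensen→Task T7 (16 min), Delgado→Task T1 (34 min), Lindqvist→Task T5 (64 min) — total 57+52+16+34+64 = 223 min.
Next-best assignment: Rivera→Task T7, Huang→Task T6, Jensen→Task T4, Delgado→Task T1, Lindqvist→Task T5 = 234 min.
Swapping Huang↔Rivera (Huang→Task T4 45 min, Rivera→Task T6 106 min) adds 42.
Every other assignment is strictly worse.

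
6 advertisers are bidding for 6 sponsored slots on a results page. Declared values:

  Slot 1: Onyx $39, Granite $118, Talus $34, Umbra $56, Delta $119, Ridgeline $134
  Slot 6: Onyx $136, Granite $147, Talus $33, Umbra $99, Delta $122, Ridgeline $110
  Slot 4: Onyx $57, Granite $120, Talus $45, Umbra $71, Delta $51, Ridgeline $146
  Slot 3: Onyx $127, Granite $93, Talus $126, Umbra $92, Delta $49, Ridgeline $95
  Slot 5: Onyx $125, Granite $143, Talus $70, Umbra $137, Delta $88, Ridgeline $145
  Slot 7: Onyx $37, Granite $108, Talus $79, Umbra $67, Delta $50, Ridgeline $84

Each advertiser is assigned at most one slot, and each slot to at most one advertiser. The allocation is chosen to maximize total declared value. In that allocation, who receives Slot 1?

Delta receives Slot 1.

Optimal: Onyx→Slot 6 ($136), Granite→Slot 7 ($108), Talus→Slot 3 ($126), Umbra→Slot 5 ($137), Delta→Slot 1 ($119), Ridgeline→Slot 4 ($146) — total 136+108+126+137+119+146 = $772.
Column-greedy (each slot in turn goes to its best remaining advertiser) gives $646, worse by 126.
Checked against all permutations: $772 is optimal.
Delta's own top slot is Slot 6 ($122), but forcing Delta→Slot 6 and reassigning the rest optimally gives only $729 — worse by 43.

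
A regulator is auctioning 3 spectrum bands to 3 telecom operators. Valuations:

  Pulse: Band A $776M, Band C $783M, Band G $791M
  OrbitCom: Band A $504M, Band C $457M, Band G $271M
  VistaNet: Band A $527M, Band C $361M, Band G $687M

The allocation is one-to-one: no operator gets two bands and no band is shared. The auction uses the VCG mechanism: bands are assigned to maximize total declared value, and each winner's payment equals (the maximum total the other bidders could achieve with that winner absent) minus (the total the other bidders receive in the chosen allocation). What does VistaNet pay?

Efficient allocation: Pulse→Band C ($783M), OrbitCom→Band A ($504M), VistaNet→Band G ($687M); total welfare W = $1974M.
VistaNet receives Band G at value $687M, so the others get W − 687 = $1287M.
Without VistaNet: best allocation of the remaining 2 bidders over all 3 bands is Pulse→Band G ($791M), OrbitCom→Band A ($504M), total $1295M.
VCG payment = (others' best without VistaNet) − (others' welfare with VistaNet) = 1295 − 1287 = $8M.

VistaNet pays $8M.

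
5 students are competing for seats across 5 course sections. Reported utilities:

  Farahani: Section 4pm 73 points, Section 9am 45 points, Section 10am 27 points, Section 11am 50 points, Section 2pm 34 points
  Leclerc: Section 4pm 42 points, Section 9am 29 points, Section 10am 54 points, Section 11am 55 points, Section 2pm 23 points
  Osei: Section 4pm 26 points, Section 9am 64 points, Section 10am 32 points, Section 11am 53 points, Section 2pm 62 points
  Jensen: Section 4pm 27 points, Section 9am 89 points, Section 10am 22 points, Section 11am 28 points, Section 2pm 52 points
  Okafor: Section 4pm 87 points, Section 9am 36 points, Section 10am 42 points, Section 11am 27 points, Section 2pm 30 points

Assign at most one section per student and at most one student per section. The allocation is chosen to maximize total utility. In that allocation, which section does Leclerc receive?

Leclerc receives Section 10am.

Optimal: Farahani→Section 11am (50 points), Leclerc→Section 10am (54 points), Osei→Section 2pm (62 points), Jensen→Section 9am (89 points), Okafor→Section 4pm (87 points) — total 50+54+62+89+87 = 342 points.
Column-greedy (each section in turn goes to its best remaining student) gives 317 points, worse by 25.
Swapping Okafor↔Leclerc (Okafor→Section 10am 42 points, Leclerc→Section 4pm 42 points) loses 57.
No other one-to-one assignment exceeds 342 points.
Leclerc's own top section is Section 11am (55 points), but forcing Leclerc→Section 11am and reassigning the rest optimally gives only 321 points — worse by 21.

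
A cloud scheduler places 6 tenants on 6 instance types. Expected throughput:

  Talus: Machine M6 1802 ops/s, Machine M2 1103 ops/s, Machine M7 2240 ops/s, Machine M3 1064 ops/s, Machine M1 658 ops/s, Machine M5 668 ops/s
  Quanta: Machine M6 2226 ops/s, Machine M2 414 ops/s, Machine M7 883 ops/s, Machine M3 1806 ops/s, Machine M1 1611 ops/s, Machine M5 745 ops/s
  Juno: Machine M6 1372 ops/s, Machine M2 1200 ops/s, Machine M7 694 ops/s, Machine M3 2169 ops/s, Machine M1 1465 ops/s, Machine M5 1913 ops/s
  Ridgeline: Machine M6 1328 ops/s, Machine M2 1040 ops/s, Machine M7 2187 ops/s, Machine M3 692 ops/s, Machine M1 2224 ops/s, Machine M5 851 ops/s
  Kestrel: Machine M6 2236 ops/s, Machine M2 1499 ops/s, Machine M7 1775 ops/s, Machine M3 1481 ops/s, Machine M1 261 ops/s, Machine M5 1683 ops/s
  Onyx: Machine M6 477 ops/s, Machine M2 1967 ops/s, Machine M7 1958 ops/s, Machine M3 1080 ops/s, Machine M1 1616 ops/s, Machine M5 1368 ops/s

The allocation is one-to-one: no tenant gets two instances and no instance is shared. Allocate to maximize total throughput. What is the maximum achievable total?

Optimal: Talus→Machine M7 (2240 ops/s), Quanta→Machine M6 (2226 ops/s), Juno→Machine M3 (2169 ops/s), Ridgeline→Machine M1 (2224 ops/s), Kestrel→Machine M5 (1683 ops/s), Onyx→Machine M2 (1967 ops/s) — total 2240+2226+2169+2224+1683+1967 = 12509 ops/s.
Column-greedy (each instance in turn goes to its best remaining tenant) gives 11581 ops/s, worse by 928.
Next-best assignment: Talus→Machine M7, Quanta→Machine M3, Juno→Machine M5, Ridgeline→Machine M1, Kestrel→Machine M6, Onyx→Machine M2 = 12386 ops/s.
Swapping Kestrel↔Quanta (Kestrel→Machine M6 2236 ops/s, Quanta→Machine M5 745 ops/s) loses 928.
Every other assignment is strictly worse.

Maximum total: 12509 ops/s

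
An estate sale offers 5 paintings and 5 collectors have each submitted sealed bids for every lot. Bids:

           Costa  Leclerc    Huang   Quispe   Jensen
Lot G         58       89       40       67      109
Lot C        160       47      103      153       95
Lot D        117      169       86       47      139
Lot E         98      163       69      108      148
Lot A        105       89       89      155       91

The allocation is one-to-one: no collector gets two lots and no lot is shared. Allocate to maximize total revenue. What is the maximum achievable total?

Maximum total: $673

Optimal: Costa→Lot C ($160), Leclerc→Lot E ($163), Huang→Lot D ($86), Quispe→Lot A ($155), Jensen→Lot G ($109) — total 160+163+86+155+109 = $673.
Max-entry greedy (repeatedly take the single best remaining cell) gives $672, worse by 1.
Swapping Costa↔Jensen (Costa→Lot G $58, Jensen→Lot C $95) loses 116.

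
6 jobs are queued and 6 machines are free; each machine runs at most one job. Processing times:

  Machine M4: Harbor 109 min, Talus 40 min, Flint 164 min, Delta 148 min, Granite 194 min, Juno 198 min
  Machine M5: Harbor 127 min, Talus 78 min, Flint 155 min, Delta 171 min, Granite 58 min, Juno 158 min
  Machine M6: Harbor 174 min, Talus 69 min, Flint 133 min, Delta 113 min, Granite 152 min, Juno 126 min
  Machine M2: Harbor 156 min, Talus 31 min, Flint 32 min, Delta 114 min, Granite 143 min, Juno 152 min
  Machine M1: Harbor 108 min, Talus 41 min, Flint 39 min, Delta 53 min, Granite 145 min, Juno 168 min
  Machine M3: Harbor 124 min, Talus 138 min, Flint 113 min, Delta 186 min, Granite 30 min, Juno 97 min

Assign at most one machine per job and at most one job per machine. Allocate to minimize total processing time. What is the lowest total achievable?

Min total: 408 min

Optimal: Harbor→Machine M5 (127 min), Talus→Machine M4 (40 min), Flint→Machine M2 (32 min), Delta→Machine M1 (53 min), Granite→Machine M3 (30 min), Juno→Machine M6 (126 min) — total 127+40+32+53+30+126 = 408 min.
Column-greedy (each machine in turn goes to its cheapest remaining job) gives 448 min, worse by 40.
Next-best assignment: Harbor→Machine M4, Talus→Machine M6, Flint→Machine M2, Delta→Machine M1, Granite→Machine M5, Juno→Machine M3 = 418 min.
Swapping Talus↔Flint (Talus→Machine M2 31 min, Flint→Machine M4 164 min) adds 123.
No other one-to-one assignment undercuts 408 min.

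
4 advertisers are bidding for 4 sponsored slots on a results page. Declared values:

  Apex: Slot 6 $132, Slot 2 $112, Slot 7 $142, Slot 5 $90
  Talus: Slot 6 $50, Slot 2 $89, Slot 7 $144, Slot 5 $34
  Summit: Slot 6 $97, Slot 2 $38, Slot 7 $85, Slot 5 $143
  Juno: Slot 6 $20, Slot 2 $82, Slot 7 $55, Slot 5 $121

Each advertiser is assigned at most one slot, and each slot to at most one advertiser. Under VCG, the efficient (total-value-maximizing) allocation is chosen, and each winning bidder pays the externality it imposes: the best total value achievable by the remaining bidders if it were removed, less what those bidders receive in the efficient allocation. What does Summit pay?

Efficient allocation: Apex→Slot 6 ($132), Talus→Slot 7 ($144), Summit→Slot 5 ($143), Juno→Slot 2 ($82); total welfare W = $501.
Summit receives Slot 5 at value $143, so the others get W − 143 = $358.
Without Summit: best allocation of the remaining 3 bidders over all 4 slots is Apex→Slot 6 ($132), Talus→Slot 7 ($144), Juno→Slot 5 ($121), total $397.
VCG payment = (others' best without Summit) − (others' welfare with Summit) = 397 − 358 = $39.

Summit pays $39.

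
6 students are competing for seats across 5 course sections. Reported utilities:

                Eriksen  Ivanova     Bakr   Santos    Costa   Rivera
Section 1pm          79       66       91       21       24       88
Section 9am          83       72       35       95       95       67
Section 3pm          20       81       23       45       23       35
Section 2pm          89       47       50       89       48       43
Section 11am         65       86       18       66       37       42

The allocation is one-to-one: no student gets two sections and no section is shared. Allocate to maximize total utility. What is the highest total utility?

Max total: 422 points

Treat this as an assignment problem: match each student to one section.
Optimal: Bakr→Section 1pm (91 points), Costa→Section 9am (95 points), Ivanova→Section 3pm (81 points), Eriksen→Section 2pm (89 points), Santos→Section 11am (66 points) — total 91+95+81+89+66 = 422 points.
Max-entry greedy (repeatedly take the single best remaining cell) gives 396 points, worse by 26.
Next-best assignment: Bakr→Section 1pm, Costa→Section 9am, Ivanova→Section 3pm, Santos→Section 2pm, Eriksen→Section 11am = 421 points.
No other one-to-one assignment exceeds 422 points.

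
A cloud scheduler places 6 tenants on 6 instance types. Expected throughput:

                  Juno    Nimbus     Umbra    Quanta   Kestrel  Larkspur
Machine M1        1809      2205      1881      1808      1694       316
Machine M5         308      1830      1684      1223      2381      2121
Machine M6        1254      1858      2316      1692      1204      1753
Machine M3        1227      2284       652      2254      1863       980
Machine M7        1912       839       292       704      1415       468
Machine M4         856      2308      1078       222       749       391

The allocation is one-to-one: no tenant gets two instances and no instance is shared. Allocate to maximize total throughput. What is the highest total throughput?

This is a one-to-one assignment (maximum-weight bipartite matching).
Optimal: Juno→Machine M7 (1912 ops/s), Nimbus→Machine M4 (2308 ops/s), Umbra→Machine M6 (2316 ops/s), Quanta→Machine M3 (2254 ops/s), Kestrel→Machine M1 (1694 ops/s), Larkspur→Machine M5 (2121 ops/s) — total 1912+2308+2316+2254+1694+2121 = 12605 ops/s.
Row-greedy (each tenant in turn takes its best remaining instance) gives 11487 ops/s, worse by 1118.
Every other assignment is strictly worse.

Max total: 12605 ops/s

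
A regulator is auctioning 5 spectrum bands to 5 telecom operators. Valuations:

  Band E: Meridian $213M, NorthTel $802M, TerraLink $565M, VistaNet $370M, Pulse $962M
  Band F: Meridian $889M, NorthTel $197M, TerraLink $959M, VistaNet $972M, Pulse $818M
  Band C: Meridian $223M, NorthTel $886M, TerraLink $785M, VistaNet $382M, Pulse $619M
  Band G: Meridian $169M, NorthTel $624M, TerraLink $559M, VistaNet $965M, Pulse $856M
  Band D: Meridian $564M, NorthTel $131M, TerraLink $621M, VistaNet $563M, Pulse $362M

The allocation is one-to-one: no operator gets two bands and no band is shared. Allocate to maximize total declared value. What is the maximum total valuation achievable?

Max total: $4336M

This is a one-to-one assignment (maximum-weight bipartite matching).
Optimal: Meridian→Band D ($564M), NorthTel→Band C ($886M), TerraLink→Band F ($959M), VistaNet→Band G ($965M), Pulse→Band E ($962M) — total 564+886+959+965+962 = $4336M.
Column-greedy (each band in turn goes to its best remaining operator) gives $3943M, worse by 393.
No other one-to-one assignment exceeds $4336M.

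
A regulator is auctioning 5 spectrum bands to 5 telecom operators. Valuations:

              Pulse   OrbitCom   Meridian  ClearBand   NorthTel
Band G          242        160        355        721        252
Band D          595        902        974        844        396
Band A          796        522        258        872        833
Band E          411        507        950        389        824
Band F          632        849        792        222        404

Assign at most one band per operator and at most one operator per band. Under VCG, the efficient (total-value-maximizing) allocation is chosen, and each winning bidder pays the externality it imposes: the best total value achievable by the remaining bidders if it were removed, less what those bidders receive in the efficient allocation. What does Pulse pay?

Efficient allocation: Pulse→Band A ($796M), OrbitCom→Band F ($849M), Meridian→Band D ($974M), ClearBand→Band G ($721M), NorthTel→Band E ($824M); total welfare W = $4164M.
Pulse receives Band A at value $796M, so the others get W − 796 = $3368M.
Without Pulse: best allocation of the remaining 4 bidders over all 5 bands is OrbitCom→Band F ($849M), Meridian→Band D ($974M), ClearBand→Band A ($872M), NorthTel→Band E ($824M), total $3519M.
VCG payment = (others' best without Pulse) − (others' welfare with Pulse) = 3519 − 3368 = $151M.

Pulse pays $151M.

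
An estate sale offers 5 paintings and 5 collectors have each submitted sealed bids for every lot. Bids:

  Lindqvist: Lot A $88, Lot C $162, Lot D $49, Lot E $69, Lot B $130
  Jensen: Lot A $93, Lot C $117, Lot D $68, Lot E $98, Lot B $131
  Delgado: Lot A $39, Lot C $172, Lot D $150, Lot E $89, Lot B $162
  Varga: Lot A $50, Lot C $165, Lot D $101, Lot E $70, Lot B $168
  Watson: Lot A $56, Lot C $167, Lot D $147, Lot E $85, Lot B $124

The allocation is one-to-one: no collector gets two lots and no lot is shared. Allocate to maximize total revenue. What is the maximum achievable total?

Maximum total: $673

Optimal: Lindqvist→Lot A ($88), Jensen→Lot E ($98), Delgado→Lot C ($172), Varga→Lot B ($168), Watson→Lot D ($147) — total 88+98+172+168+147 = $673.
Row-greedy (each collector in turn takes its best remaining lot) gives $569, worse by 104.
Next-best assignment: Lindqvist→Lot A, Jensen→Lot E, Delgado→Lot D, Varga→Lot B, Watson→Lot C = $671.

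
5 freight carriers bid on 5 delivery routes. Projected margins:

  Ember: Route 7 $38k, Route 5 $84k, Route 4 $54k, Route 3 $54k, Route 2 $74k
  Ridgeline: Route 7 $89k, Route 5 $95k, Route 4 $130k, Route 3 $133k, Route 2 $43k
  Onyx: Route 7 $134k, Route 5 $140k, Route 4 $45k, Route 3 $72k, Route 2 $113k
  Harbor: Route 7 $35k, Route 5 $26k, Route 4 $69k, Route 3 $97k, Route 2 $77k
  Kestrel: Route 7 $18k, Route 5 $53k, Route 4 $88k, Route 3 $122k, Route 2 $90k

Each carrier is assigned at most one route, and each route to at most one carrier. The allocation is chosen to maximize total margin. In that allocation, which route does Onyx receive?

Optimal: Ember→Route 5 ($84k), Ridgeline→Route 4 ($130k), Onyx→Route 7 ($134k), Harbor→Route 2 ($77k), Kestrel→Route 3 ($122k) — total 84+130+134+77+122 = $547k.
Column-greedy (each route in turn goes to its best remaining carrier) gives $488k, worse by 59.
Next-best assignment: Ember→Route 5, Ridgeline→Route 4, Onyx→Route 7, Harbor→Route 3, Kestrel→Route 2 = $535k.
Checked against all permutations: $547k is optimal.
Onyx's own top route is Route 5 ($140k), but forcing Onyx→Route 5 and reassigning the rest optimally gives only $507k — worse by 40.

Onyx receives Route 7.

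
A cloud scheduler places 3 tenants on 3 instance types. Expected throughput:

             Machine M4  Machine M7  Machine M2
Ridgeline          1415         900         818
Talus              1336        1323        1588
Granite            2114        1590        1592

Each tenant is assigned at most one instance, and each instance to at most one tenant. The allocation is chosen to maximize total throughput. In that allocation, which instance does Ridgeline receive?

Treat this as an assignment problem: match each tenant to one instance.
Optimal: Ridgeline→Machine M7 (900 ops/s), Talus→Machine M2 (1588 ops/s), Granite→Machine M4 (2114 ops/s) — total 900+1588+2114 = 4602 ops/s.
Row-greedy (each tenant in turn takes its best remaining instance) gives 4593 ops/s, worse by 9.
Ridgeline's own top instance is Machine M4 (1415 ops/s), but forcing Ridgeline→Machine M4 and reassigning the rest optimally gives only 4593 ops/s — worse by 9.

Ridgeline receives Machine M7.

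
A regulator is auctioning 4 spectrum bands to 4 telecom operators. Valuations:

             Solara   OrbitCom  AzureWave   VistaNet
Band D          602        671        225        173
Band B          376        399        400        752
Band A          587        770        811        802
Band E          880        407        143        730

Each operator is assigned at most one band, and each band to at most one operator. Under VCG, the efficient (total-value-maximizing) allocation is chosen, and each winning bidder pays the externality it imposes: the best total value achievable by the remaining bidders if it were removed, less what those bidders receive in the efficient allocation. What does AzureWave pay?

Efficient allocation: Solara→Band E ($880M), OrbitCom→Band D ($671M), AzureWave→Band A ($811M), VistaNet→Band B ($752M); total welfare W = $3114M.
AzureWave receives Band A at value $811M, so the others get W − 811 = $2303M.
Without AzureWave: best allocation of the remaining 3 bidders over all 4 bands is Solara→Band E ($880M), OrbitCom→Band A ($770M), VistaNet→Band B ($752M), total $2402M.
VCG payment = (others' best without AzureWave) − (others' welfare with AzureWave) = 2402 − 2303 = $99M.

AzureWave pays $99M.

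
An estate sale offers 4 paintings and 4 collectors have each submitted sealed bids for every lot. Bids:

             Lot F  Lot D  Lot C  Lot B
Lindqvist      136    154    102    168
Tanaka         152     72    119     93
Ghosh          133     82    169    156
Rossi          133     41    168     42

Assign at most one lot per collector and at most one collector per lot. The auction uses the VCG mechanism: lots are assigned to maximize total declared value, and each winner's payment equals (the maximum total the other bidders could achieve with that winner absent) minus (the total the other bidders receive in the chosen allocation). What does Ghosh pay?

Efficient allocation: Lindqvist→Lot D ($154), Tanaka→Lot F ($152), Ghosh→Lot B ($156), Rossi→Lot C ($168); total welfare W = $630.
Ghosh receives Lot B at value $156, so the others get W − 156 = $474.
Without Ghosh: best allocation of the remaining 3 bidders over all 4 lots is Lindqvist→Lot B ($168), Tanaka→Lot F ($152), Rossi→Lot C ($168), total $488.
VCG payment = (others' best without Ghosh) − (others' welfare with Ghosh) = 488 − 474 = $14.

Ghosh pays $14.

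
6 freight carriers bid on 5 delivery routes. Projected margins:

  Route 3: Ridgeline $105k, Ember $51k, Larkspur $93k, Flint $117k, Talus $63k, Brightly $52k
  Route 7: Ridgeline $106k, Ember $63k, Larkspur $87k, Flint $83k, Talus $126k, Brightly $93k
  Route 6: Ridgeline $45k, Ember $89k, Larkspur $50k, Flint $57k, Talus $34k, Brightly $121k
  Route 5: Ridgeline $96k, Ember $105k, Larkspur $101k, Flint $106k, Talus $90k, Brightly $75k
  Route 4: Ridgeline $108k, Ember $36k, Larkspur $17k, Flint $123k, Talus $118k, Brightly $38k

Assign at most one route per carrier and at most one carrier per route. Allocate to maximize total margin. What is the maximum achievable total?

Maximum total: $580k

Optimal: Ridgeline→Route 3 ($105k), Talus→Route 7 ($126k), Brightly→Route 6 ($121k), Ember→Route 5 ($105k), Flint→Route 4 ($123k) — total 105+126+121+105+123 = $580k.
Column-greedy (each route in turn goes to its best remaining carrier) gives $577k, worse by 3.
Next-best assignment: Flint→Route 3, Talus→Route 7, Brightly→Route 6, Ember→Route 5, Ridgeline→Route 4 = $577k.
Swapping Talus↔Ridgeline (Talus→Route 3 $63k, Ridgeline→Route 7 $106k) loses 62.
Every other assignment is strictly worse.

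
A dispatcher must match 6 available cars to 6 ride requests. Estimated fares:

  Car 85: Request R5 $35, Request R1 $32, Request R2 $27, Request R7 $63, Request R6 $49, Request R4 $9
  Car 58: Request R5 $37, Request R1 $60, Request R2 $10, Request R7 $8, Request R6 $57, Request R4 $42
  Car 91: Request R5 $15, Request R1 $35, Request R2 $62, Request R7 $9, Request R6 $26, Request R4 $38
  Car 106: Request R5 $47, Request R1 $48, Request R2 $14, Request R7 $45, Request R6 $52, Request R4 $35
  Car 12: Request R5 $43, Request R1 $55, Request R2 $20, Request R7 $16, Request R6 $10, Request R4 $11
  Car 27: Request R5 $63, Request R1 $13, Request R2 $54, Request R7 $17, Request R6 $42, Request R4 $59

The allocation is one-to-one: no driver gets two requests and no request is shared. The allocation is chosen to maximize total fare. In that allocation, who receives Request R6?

Optimal: Car 85→Request R7 ($63), Car 58→Request R6 ($57), Car 91→Request R2 ($62), Car 106→Request R5 ($47), Car 12→Request R1 ($55), Car 27→Request R4 ($59) — total 63+57+62+47+55+59 = $343.
Row-greedy (each driver in turn takes its best remaining request) gives $339, worse by 4.
Next-best assignment: Car 85→Request R7, Car 58→Request R1, Car 91→Request R2, Car 106→Request R6, Car 12→Request R5, Car 27→Request R4 = $339.
Swapping Car 27↔Car 85 (Car 27→Request R7 $17, Car 85→Request R4 $9) loses 96.
Car 58's own top request is Request R1 ($60), but forcing Car 58→Request R1 and reassigning the rest optimally gives only $339 — worse by 4.

Car 58 receives Request R6.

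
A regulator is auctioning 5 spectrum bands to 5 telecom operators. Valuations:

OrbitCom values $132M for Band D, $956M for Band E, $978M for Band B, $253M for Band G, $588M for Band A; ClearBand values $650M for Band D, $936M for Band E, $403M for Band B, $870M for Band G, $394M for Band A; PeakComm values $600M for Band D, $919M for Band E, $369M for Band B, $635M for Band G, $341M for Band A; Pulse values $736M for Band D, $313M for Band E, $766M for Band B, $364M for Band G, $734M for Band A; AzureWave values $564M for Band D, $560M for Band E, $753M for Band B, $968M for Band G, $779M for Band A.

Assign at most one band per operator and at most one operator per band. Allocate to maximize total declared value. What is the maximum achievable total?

Optimal: OrbitCom→Band B ($978M), ClearBand→Band G ($870M), PeakComm→Band E ($919M), Pulse→Band D ($736M), AzureWave→Band A ($779M) — total 978+870+919+736+779 = $4282M.

Maximum total: $4282M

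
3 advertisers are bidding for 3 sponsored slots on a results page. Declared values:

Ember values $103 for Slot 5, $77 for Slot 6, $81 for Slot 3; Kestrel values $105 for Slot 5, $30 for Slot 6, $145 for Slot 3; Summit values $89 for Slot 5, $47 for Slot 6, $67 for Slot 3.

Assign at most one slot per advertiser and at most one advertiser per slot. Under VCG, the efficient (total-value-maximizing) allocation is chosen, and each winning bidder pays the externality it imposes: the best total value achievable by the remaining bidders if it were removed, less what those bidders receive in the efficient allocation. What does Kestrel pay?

Efficient allocation: Ember→Slot 6 ($77), Kestrel→Slot 3 ($145), Summit→Slot 5 ($89); total welfare W = $311.
Kestrel receives Slot 3 at value $145, so the others get W − 145 = $166.
Without Kestrel: best allocation of the remaining 2 bidders over all 3 slots is Ember→Slot 5 ($103), Summit→Slot 3 ($67), total $170.
VCG payment = (others' best without Kestrel) − (others' welfare with Kestrel) = 170 − 166 = $4.

Kestrel pays $4.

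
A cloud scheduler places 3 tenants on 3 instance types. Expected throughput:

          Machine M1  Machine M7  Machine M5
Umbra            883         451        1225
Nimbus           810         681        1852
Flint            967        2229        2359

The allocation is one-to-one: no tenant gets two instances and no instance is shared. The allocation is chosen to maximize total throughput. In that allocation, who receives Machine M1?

Optimal: Umbra→Machine M1 (883 ops/s), Nimbus→Machine M5 (1852 ops/s), Flint→Machine M7 (2229 ops/s) — total 883+1852+2229 = 4964 ops/s.
Next-best assignment: Umbra→Machine M5, Nimbus→Machine M1, Flint→Machine M7 = 4264 ops/s.
Swapping Umbra↔Nimbus (Umbra→Machine M5 1225 ops/s, Nimbus→Machine M1 810 ops/s) loses 700.
Every other assignment is strictly worse.
Umbra's own top instance is Machine M5 (1225 ops/s), but forcing Umbra→Machine M5 and reassigning the rest optimally gives only 4264 ops/s — worse by 700.

Umbra receives Machine M1.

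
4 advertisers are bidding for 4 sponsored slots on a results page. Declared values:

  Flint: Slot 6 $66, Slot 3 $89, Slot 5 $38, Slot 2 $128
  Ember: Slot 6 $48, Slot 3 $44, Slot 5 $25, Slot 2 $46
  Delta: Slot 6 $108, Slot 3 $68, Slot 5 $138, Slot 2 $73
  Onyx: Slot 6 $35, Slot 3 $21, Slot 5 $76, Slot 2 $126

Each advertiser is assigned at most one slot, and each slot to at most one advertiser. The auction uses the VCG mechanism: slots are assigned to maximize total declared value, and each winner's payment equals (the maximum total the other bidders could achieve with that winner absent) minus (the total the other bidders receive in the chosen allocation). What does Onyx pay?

Onyx pays $39.

Efficient allocation: Flint→Slot 3 ($89), Ember→Slot 6 ($48), Delta→Slot 5 ($138), Onyx→Slot 2 ($126); total welfare W = $401.
Onyx receives Slot 2 at value $126, so the others get W − 126 = $275.
Without Onyx: best allocation of the remaining 3 bidders over all 4 slots is Flint→Slot 2 ($128), Ember→Slot 6 ($48), Delta→Slot 5 ($138), total $314.
VCG payment = (others' best without Onyx) − (others' welfare with Onyx) = 314 − 275 = $39.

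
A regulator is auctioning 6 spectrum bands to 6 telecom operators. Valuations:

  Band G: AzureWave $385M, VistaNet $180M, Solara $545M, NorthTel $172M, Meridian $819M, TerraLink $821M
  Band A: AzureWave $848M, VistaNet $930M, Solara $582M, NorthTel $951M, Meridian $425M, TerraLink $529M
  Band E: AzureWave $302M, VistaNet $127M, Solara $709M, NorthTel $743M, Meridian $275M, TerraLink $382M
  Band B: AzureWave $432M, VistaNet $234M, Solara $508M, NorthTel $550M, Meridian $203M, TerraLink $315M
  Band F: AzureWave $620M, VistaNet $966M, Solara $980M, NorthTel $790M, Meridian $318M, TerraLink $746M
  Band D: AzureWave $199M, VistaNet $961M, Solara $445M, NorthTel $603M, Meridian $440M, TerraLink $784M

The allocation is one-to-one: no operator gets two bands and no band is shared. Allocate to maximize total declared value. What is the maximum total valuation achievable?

Optimal: AzureWave→Band B ($432M), VistaNet→Band A ($930M), Solara→Band F ($980M), NorthTel→Band E ($743M), Meridian→Band G ($819M), TerraLink→Band D ($784M) — total 432+930+980+743+819+784 = $4688M.
Max-entry greedy (repeatedly take the single best remaining cell) gives $4420M, worse by 268.
Next-best assignment: AzureWave→Band A, VistaNet→Band F, Solara→Band E, NorthTel→Band B, Meridian→Band G, TerraLink→Band D = $4676M.
Swapping NorthTel↔TerraLink (NorthTel→Band D $603M, TerraLink→Band E $382M) loses 542.
No other one-to-one assignment exceeds $4688M.

Maximum total: $4688M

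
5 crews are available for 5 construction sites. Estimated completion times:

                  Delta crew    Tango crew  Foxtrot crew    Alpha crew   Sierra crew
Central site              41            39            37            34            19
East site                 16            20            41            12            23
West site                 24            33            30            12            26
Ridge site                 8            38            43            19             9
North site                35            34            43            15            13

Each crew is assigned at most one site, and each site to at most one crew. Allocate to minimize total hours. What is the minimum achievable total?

Minimum total: 90 hours

Optimal: Delta crew→Ridge site (8 hours), Tango crew→East site (20 hours), Foxtrot crew→Central site (37 hours), Alpha crew→West site (12 hours), Sierra crew→North site (13 hours) — total 8+20+37+12+13 = 90 hours.
Next-best assignment: Delta crew→Ridge site, Tango crew→East site, Foxtrot crew→West site, Alpha crew→North site, Sierra crew→Central site = 92 hours.
Every other assignment is strictly worse.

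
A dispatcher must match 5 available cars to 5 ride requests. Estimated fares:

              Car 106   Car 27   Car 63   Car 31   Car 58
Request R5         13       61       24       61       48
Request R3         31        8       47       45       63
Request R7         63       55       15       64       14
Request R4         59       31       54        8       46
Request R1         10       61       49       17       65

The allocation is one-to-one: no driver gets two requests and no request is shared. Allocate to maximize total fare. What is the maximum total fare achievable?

Maximum total: $302

Optimal: Car 106→Request R7 ($63), Car 27→Request R1 ($61), Car 63→Request R4 ($54), Car 31→Request R5 ($61), Car 58→Request R3 ($63) — total 63+61+54+61+63 = $302.
Column-greedy (each request in turn goes to its best remaining driver) gives $296, worse by 6.
Next-best assignment: Car 106→Request R4, Car 27→Request R5, Car 63→Request R3, Car 31→Request R7, Car 58→Request R1 = $296.
Swapping Car 31↔Car 106 (Car 31→Request R7 $64, Car 106→Request R5 $13) loses 47.
Every other assignment is strictly worse.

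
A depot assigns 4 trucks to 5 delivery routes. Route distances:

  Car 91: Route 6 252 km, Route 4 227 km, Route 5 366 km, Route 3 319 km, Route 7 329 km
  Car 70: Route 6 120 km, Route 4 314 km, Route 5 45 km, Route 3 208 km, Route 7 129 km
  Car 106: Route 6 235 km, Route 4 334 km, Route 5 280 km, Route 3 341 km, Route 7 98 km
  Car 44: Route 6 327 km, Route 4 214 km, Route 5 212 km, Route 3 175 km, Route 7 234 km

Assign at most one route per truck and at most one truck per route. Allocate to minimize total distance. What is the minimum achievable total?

Minimum total: 545 km

Optimal: Car 91→Route 4 (227 km), Car 70→Route 5 (45 km), Car 106→Route 7 (98 km), Car 44→Route 3 (175 km) — total 227+45+98+175 = 545 km.
Column-greedy (each route in turn goes to its cheapest remaining truck) gives 933 km, worse by 388.
Swapping Car 70↔Car 106 (Car 70→Route 7 129 km, Car 106→Route 5 280 km) adds 266.
Checked against all permutations: 545 km is optimal.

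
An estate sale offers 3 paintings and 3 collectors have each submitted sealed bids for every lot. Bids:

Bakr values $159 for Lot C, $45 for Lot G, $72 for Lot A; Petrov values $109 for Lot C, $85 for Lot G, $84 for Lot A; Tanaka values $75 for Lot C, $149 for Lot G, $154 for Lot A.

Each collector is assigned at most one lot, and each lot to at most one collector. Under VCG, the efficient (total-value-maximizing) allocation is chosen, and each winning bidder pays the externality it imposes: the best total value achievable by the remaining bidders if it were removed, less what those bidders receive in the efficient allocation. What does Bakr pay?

Bakr pays $24.

Efficient allocation: Bakr→Lot C ($159), Petrov→Lot G ($85), Tanaka→Lot A ($154); total welfare W = $398.
Bakr receives Lot C at value $159, so the others get W − 159 = $239.
Without Bakr: best allocation of the remaining 2 bidders over all 3 lots is Petrov→Lot C ($109), Tanaka→Lot A ($154), total $263.
VCG payment = (others' best without Bakr) − (others' welfare with Bakr) = 263 − 239 = $24.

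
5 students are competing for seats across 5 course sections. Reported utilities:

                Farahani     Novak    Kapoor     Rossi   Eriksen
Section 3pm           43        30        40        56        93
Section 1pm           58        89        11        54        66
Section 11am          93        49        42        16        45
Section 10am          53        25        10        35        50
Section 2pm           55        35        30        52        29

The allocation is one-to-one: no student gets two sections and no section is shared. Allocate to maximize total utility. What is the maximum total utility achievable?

Maximum total: 340 points

Optimal: Farahani→Section 11am (93 points), Novak→Section 1pm (89 points), Kapoor→Section 2pm (30 points), Rossi→Section 10am (35 points), Eriksen→Section 3pm (93 points) — total 93+89+30+35+93 = 340 points.
Row-greedy (each student in turn takes its best remaining section) gives 324 points, worse by 16.
Swapping Rossi↔Eriksen (Rossi→Section 3pm 56 points, Eriksen→Section 10am 50 points) loses 22.
Every other assignment is strictly worse.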